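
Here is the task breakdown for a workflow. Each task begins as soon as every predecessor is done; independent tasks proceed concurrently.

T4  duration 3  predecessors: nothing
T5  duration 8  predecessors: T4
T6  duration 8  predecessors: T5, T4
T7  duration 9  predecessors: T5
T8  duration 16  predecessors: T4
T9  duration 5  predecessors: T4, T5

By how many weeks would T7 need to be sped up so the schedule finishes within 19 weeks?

1

Current finish: 20 weeks; target: 19.
T7 is on every critical path, so each week cut from T7 cuts the finish by one (this holds down to a finish of 19).
Need 20 − 19 = 1 week off T7 → T7 becomes 8 weeks, finish becomes 19.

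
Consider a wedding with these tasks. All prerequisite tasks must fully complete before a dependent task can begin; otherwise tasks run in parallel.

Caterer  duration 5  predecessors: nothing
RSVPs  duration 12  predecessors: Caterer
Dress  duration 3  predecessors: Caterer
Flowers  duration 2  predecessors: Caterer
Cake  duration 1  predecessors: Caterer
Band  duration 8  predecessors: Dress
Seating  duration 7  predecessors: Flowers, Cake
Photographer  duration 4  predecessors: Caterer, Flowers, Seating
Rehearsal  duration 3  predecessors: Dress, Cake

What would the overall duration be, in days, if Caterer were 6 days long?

19

As given, the longest chain is Caterer→Flowers→Seating→Photographer = 5+2+7+4 = 18, so the finish is 18 days.
Since Caterer is critical, the +1 change carries straight to that chain (now 19 days).
The critical path is still Caterer→Flowers→Seating→Photographer; finish is now 19 days.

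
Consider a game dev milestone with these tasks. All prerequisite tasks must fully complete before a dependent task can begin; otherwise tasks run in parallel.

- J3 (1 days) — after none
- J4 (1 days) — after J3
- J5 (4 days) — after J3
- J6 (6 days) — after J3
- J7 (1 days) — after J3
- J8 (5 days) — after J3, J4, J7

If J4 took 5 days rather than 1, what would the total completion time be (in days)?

11

The binding path is J3→J4→J8 = 1+1+5 = 7; finish at 7 days.
Since J4 is critical, the +4 change carries straight to that chain (now 11 days).
The critical path is still J3→J4→J8; finish is now 11 days.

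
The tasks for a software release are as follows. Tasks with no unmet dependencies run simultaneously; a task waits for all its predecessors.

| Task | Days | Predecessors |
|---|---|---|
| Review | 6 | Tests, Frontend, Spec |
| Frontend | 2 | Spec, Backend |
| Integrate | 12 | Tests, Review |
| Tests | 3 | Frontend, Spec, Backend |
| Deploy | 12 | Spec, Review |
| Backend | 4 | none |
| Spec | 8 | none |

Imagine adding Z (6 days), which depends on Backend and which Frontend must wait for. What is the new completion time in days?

33

Originally the plan takes 31 days.
With Z inserted, Frontend now waits for max(Spec, Backend, Z).
New critical path: Backend→Z→Frontend→Tests→Review→Deploy = 4+6+2+3+6+12 = 33 ⇒ 33 days.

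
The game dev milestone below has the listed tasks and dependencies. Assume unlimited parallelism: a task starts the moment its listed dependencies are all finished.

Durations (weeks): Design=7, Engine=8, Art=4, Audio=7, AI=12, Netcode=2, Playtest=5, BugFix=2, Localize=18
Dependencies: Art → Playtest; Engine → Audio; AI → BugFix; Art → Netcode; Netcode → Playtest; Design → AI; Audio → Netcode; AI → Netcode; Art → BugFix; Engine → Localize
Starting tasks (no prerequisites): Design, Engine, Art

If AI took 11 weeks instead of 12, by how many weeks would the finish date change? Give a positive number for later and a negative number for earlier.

Actual critical path: Design→AI→Netcode→Playtest = 7+12+2+5 = 26 ⇒ 26 weeks.
AI is on the critical path; changing it to 11 makes that path 25 weeks.
The binding chain switches to Engine→Localize = 8+18 = 26; finish 26 weeks.
Change in finish: 26 − 26 = +0 weeks.

0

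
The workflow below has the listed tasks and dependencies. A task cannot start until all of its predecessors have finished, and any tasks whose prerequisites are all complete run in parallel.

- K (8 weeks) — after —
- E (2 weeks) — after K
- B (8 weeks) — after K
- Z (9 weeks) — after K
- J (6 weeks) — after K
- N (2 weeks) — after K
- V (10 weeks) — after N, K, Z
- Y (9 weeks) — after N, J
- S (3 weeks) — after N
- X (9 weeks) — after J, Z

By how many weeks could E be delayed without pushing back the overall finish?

17

The longest chain is K→Z→V = 8+9+10 = 27; overall finish 27 weeks.
The longest chain containing E totals 10 weeks.
Slack of E = 25 − 8 = 17 weeks.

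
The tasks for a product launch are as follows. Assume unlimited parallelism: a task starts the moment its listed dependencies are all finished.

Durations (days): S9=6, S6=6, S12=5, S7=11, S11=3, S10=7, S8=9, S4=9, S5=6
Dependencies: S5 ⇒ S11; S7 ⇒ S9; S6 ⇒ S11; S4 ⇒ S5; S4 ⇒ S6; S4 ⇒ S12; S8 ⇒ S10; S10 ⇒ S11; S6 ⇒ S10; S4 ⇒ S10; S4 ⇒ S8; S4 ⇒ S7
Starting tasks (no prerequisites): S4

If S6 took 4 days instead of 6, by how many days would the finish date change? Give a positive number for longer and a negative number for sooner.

Critical path before the change: S4→S8→S10→S11 = 9+9+7+3 = 28 giving 28 days.
S6 is off the critical path — its longest chain is 25 days, giving 3 of slack.
The critical path is still S4→S8→S10→S11; finish is now 28 days.
Change in finish: 28 − 28 = +0 days.

0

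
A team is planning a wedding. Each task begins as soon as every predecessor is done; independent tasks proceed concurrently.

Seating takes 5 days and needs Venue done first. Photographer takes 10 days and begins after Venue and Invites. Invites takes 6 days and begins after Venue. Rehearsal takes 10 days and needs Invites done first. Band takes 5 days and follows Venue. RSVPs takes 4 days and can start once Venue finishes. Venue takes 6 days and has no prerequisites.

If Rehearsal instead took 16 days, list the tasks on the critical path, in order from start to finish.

Venue, Invites, Rehearsal

As given, the longest chain is Venue→Invites→Rehearsal = 6+6+10 = 22, so the finish is 22 days.
Rehearsal lies on that path, so at 16 days the path becomes 28 days.
The critical path is still Venue→Invites→Rehearsal; finish is now 28 days.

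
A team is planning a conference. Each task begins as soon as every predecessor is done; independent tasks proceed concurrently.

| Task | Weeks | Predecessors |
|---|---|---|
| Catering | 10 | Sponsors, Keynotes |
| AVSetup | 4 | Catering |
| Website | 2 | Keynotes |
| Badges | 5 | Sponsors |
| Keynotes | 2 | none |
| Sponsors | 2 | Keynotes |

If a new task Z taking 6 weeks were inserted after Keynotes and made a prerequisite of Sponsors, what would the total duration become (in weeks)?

Originally the project takes 18 weeks.
With Z inserted, Sponsors now waits for max(Keynotes, Z).
New critical path: Keynotes→Z→Sponsors→Catering→AVSetup = 2+6+2+10+4 = 24 ⇒ 24 weeks.

24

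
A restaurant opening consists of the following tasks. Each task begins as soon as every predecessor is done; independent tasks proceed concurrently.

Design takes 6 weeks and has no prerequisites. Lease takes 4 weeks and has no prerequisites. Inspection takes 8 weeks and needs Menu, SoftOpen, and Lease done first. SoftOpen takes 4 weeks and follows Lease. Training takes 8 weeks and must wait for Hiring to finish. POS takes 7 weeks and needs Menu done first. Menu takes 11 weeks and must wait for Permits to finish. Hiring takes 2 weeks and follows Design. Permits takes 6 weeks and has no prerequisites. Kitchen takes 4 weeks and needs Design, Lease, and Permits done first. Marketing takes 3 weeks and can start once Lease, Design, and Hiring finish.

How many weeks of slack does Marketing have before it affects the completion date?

The longest chain is Permits→Menu→Inspection = 6+11+8 = 25; overall finish 25 weeks.
Marketing finishes as early as 11 and must finish by 25.
Slack of Marketing = 22 − 8 = 14 weeks.

14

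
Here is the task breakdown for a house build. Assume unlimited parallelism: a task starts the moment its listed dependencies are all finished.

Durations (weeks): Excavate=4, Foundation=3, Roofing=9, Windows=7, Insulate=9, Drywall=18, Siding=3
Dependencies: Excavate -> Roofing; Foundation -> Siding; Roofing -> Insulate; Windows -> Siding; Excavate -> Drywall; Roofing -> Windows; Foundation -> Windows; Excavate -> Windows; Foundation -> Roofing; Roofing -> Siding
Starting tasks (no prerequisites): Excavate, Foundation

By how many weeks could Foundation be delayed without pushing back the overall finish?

1

Excavate→Roofing→Windows→Siding = 4+9+7+3 = 23 sets the makespan at 23 weeks.
The longest chain containing Foundation totals 22 weeks.
Slack of Foundation = 1 − 0 = 1 week.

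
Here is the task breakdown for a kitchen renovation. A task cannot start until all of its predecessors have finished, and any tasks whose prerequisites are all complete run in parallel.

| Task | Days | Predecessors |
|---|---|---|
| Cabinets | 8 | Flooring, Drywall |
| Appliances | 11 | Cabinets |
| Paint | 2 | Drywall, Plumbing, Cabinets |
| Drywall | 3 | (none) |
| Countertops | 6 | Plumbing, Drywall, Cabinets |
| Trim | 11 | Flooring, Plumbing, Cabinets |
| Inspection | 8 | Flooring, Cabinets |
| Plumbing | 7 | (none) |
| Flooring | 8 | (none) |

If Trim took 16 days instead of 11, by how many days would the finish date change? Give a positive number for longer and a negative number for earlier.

5

Critical path before the change: Flooring→Cabinets→Trim = 8+8+11 = 27 giving 27 days.
Trim lies on that path, so at 16 days the path becomes 32 days.
That remains the longest chain; total 32 days.
Change in finish: 32 − 27 = +5 days.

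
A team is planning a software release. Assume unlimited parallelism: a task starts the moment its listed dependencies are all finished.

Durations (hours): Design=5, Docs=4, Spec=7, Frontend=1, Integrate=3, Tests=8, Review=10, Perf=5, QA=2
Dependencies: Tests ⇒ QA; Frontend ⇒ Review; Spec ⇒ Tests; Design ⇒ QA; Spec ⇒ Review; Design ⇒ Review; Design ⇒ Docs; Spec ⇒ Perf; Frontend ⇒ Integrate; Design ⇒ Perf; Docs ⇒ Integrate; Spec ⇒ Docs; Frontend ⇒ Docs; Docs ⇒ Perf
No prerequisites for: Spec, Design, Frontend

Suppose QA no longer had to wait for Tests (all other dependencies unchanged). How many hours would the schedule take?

With the dependency in place, Spec→Tests→QA = 7+8+2 = 17 sets the finish at 17 hours.
Without Tests→QA, QA's earliest start moves from 15 to 5.
New critical path: Spec→Review = 7+10 = 17 ⇒ 17 hours.

17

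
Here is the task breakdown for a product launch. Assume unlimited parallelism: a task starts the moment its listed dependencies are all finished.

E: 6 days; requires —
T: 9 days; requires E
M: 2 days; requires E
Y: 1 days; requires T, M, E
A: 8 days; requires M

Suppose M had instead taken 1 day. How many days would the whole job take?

16

Critical path before the change: E→M→A = 6+2+8 = 16 giving 16 days.
M lies on that path, so at 1 day the path becomes 15 days.
Now E→T→Y = 6+9+1 = 16 is longest, so the finish becomes 16 days.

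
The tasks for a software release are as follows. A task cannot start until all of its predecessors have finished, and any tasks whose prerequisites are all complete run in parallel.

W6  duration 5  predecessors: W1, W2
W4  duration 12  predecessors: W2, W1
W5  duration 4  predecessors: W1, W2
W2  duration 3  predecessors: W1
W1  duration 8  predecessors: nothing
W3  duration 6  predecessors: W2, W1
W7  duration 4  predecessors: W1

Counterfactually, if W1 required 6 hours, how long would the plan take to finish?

21

As given, the longest chain is W1→W2→W4 = 8+3+12 = 23, so the finish is 23 hours.
Since W1 is critical, the -2 change carries straight to that chain (now 21 hours).
That remains the longest chain; total 21 hours.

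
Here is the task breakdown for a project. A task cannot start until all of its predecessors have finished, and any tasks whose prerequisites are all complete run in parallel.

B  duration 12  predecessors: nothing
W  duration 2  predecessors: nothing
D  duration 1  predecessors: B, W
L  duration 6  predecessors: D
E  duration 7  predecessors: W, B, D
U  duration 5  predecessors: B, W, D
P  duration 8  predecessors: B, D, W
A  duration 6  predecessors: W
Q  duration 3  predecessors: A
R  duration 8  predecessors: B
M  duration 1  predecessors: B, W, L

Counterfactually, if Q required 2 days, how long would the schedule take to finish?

The binding path is B→D→P = 12+1+8 = 21; finish at 21 days.
Q is off the critical path — its longest chain is 11 days, giving 10 of slack.
That remains the longest chain; total 21 days.

21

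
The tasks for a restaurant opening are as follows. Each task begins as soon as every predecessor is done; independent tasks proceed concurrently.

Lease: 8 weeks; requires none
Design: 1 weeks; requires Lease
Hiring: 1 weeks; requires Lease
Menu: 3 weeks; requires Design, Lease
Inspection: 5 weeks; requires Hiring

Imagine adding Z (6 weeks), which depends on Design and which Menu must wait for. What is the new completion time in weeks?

18

Originally the schedule takes 14 weeks.
With Z inserted, Menu now waits for max(Design, Lease, Z).
New critical path: Lease→Design→Z→Menu = 8+1+6+3 = 18 ⇒ 18 weeks.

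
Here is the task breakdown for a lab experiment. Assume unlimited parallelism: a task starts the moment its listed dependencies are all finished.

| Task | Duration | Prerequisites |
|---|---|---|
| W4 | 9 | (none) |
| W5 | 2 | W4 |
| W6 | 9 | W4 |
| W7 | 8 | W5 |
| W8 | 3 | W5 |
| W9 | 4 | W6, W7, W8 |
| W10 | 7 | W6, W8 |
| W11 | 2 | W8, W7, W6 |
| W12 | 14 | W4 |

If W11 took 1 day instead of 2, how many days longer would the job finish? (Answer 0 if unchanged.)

0

Critical path before the change: W4→W6→W10 = 9+9+7 = 25 giving 25 days.
W11 is off the critical path — its longest chain is 21 days, giving 4 of slack.
That remains the longest chain; total 25 days.
Change in finish: 25 − 25 = +0 days.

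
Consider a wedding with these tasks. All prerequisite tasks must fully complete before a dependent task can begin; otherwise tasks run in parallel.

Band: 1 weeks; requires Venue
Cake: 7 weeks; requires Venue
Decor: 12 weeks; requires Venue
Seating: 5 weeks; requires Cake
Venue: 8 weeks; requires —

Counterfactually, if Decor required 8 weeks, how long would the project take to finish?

20

Baseline: Venue→Decor = 8+12 = 20 → 20 weeks.
Since Decor is critical, the -4 change carries straight to that chain (now 16 weeks).
The binding chain switches to Venue→Cake→Seating = 8+7+5 = 20; finish 20 weeks.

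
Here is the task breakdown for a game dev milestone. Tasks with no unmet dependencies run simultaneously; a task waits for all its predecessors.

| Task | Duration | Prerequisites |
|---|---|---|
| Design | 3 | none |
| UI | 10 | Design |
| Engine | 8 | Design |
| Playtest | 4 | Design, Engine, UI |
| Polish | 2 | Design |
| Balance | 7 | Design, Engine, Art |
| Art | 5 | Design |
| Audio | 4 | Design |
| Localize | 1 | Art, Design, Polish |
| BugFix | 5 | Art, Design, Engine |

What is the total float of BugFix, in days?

The longest chain is Design→Engine→Balance = 3+8+7 = 18; overall finish 18 days.
The longest chain containing BugFix totals 16 days.
Float = 18 − 16 = 2.

2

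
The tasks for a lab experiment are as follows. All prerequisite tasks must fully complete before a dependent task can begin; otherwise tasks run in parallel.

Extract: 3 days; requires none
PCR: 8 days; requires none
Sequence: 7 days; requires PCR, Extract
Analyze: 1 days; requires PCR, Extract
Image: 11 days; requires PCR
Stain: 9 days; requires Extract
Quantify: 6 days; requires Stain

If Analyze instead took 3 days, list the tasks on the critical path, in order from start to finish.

PCR, Image

Critical path before the change: PCR→Image = 8+11 = 19 giving 19 days.
Analyze has 10 days of float (longest path through it is 9).
No other chain overtakes it, so the finish is 19 days.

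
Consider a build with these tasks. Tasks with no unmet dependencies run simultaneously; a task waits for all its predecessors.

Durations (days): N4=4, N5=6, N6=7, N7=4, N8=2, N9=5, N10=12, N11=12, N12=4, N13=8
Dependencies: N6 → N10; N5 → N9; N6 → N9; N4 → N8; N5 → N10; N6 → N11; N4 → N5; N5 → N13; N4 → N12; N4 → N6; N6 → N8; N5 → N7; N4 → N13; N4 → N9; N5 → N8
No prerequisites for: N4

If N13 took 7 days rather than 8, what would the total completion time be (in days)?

As given, the longest chain is N4→N6→N10 = 4+7+12 = 23, so the finish is 23 days.
N13 is off the critical path — its longest chain is 18 days, giving 5 of slack.
That remains the longest chain; total 23 days.

23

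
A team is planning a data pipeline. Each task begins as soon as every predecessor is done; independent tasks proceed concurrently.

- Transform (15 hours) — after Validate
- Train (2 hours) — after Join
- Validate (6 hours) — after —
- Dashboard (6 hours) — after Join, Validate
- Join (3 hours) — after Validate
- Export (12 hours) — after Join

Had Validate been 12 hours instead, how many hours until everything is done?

Actual critical path: Validate→Join→Export = 6+3+12 = 21 ⇒ 21 hours.
Validate is on the critical path; changing it to 12 makes that path 27 hours.
No other chain overtakes it, so the finish is 27 hours.

27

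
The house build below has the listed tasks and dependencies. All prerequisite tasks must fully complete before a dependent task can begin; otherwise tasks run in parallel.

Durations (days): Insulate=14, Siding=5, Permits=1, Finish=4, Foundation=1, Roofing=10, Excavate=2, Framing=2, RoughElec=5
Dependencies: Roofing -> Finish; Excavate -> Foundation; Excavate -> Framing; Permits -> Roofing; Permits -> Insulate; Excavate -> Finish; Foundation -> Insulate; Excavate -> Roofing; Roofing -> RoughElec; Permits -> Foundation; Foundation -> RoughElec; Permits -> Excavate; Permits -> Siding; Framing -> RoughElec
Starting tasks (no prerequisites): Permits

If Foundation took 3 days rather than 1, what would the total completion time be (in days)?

Baseline: Permits→Excavate→Foundation→Insulate = 1+2+1+14 = 18 → 18 days.
Since Foundation is critical, the +2 change carries straight to that chain (now 20 days).
No other chain overtakes it, so the finish is 20 days.

20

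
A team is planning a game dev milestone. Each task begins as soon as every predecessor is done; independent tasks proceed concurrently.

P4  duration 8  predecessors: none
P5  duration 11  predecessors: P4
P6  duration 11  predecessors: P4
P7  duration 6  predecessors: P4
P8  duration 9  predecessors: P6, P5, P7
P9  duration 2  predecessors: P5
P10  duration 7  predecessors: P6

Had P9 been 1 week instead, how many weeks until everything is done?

Critical path before the change: P4→P5→P8 = 8+11+9 = 28 giving 28 weeks.
The longest path through P9 is only 21 weeks, so P9 has float 7.
No other chain overtakes it, so the finish is 28 weeks.

28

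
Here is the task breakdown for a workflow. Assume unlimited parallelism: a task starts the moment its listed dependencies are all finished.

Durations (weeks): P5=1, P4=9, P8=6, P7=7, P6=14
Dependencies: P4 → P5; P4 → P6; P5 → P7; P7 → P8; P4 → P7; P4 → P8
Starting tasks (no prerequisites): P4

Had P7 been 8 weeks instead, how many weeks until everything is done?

24

As given, the longest chain is P4→P5→P7→P8 = 9+1+7+6 = 23, so the finish is 23 weeks.
Since P7 is critical, the +1 change carries straight to that chain (now 24 weeks).
The critical path is still P4→P5→P7→P8; finish is now 24 weeks.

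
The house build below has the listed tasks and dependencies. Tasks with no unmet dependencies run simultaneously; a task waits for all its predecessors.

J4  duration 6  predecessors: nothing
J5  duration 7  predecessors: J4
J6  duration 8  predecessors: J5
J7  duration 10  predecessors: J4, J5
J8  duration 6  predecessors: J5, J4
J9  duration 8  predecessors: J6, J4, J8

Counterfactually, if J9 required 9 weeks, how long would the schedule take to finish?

30

As given, the longest chain is J4→J5→J6→J9 = 6+7+8+8 = 29, so the finish is 29 weeks.
J9 is on the critical path; changing it to 9 makes that path 30 weeks.
The critical path is still J4→J5→J6→J9; finish is now 30 weeks.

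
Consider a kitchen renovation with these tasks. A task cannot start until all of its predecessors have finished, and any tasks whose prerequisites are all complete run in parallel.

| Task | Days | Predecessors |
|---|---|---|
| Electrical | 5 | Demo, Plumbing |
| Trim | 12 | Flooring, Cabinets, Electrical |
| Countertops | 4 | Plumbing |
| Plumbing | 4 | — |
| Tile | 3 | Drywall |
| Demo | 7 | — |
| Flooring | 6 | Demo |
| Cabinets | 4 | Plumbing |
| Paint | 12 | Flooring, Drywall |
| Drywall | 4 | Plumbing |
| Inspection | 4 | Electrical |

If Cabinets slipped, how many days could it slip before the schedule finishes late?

5

Demo→Flooring→Paint = 7+6+12 = 25 sets the makespan at 25 days.
Longest path through Cabinets: 20 days (earliest finish 8, latest finish 13).
Float = 25 − 20 = 5.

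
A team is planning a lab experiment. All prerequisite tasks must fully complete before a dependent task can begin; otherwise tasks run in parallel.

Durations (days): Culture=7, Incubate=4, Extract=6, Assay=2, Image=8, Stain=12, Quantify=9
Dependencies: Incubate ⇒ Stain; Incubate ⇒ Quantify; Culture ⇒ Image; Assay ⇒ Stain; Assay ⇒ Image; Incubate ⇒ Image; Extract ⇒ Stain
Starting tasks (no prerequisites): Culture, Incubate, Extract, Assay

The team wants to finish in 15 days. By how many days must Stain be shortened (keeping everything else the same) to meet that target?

Current finish: 18 days; target: 15.
Stain is on every critical path, so each day cut from Stain cuts the finish by one (this holds down to a finish of 15).
Need 18 − 15 = 3 days off Stain → Stain becomes 9 days, finish becomes 15.

3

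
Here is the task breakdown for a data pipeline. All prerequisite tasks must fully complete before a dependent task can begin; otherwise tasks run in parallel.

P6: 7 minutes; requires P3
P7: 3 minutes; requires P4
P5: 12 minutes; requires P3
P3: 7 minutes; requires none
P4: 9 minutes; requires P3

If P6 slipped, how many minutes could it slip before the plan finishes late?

5

P3→P4→P7 = 7+9+3 = 19 sets the makespan at 19 minutes.
Longest path through P6: 14 minutes (earliest finish 14, latest finish 19).
So P6 can slip 19 − 14 = 5 minutes.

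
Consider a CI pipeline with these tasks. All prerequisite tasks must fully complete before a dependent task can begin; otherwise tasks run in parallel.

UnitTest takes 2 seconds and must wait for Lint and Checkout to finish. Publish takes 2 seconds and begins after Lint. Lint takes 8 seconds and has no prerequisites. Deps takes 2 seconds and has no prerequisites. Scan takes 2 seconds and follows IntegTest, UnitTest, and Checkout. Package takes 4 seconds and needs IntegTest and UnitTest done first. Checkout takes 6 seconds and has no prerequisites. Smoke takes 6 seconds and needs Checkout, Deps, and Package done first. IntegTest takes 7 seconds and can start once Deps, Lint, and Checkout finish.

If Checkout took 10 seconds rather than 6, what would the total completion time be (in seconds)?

As given, the longest chain is Lint→IntegTest→Package→Smoke = 8+7+4+6 = 25, so the finish is 25 seconds.
Checkout has 2 seconds of float (longest path through it is 23).
The binding chain switches to Checkout→IntegTest→Package→Smoke = 10+7+4+6 = 27; finish 27 seconds.

27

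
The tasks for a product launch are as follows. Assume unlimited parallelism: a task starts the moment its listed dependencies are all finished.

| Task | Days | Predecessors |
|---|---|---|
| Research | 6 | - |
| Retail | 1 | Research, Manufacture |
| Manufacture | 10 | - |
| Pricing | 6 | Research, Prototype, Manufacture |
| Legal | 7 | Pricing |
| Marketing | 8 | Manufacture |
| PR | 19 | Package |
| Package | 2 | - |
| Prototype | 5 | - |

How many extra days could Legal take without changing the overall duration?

Critical path: Manufacture→Pricing→Legal = 10+6+7 = 23, so the finish is 23 days.
The longest chain containing Legal totals 23 days.
Float = 23 − 23 = 0.

0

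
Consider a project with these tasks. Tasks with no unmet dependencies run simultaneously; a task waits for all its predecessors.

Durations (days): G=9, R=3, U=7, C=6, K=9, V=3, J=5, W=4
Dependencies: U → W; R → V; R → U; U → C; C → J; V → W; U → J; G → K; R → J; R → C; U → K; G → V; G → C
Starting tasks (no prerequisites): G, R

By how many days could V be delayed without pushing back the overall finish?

The longest chain is R→U→C→J = 3+7+6+5 = 21; overall finish 21 days.
V finishes as early as 12 and must finish by 17.
Slack of V = 14 − 9 = 5 days.

5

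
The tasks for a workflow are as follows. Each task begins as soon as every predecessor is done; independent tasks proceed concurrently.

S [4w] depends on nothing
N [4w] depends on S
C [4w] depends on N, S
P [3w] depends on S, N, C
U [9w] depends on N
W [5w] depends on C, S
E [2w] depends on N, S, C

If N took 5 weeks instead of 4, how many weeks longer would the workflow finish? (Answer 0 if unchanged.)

1

As given, the longest chain is S→N→C→W = 4+4+4+5 = 17, so the finish is 17 weeks.
Since N is critical, the +1 change carries straight to that chain (now 18 weeks).
The critical path is still S→N→C→W; finish is now 18 weeks.
Change in finish: 18 − 17 = +1 weeks.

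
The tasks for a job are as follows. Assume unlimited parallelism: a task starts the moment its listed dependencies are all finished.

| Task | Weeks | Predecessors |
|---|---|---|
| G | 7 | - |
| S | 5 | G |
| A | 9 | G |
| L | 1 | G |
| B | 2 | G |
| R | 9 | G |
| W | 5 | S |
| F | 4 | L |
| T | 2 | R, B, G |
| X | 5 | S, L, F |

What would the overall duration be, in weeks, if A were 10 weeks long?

Critical path before the change: G→R→T = 7+9+2 = 18 giving 18 weeks.
The longest path through A is only 16 weeks, so A has float 2.
That remains the longest chain; total 18 weeks.

18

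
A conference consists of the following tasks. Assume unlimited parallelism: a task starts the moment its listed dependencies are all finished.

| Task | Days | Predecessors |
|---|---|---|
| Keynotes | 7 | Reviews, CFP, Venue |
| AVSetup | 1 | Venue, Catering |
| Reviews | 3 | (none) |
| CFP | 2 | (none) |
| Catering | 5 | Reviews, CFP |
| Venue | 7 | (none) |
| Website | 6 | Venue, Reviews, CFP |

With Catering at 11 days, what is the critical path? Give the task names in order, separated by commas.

Critical path before the change: Venue→Keynotes = 7+7 = 14 giving 14 days.
Catering is off the critical path — its longest chain is 9 days, giving 5 of slack.
The binding chain switches to Reviews→Catering→AVSetup = 3+11+1 = 15; finish 15 days.

Reviews, Catering, AVSetup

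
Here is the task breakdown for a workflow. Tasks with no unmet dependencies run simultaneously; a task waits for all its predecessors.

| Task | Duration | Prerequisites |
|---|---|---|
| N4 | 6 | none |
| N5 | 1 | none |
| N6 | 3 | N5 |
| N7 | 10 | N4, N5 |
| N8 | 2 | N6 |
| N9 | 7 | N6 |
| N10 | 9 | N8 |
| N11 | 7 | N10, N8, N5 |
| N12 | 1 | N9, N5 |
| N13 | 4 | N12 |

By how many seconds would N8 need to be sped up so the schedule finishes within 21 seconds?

Current finish: 22 seconds; target: 21.
N8 is on every critical path, so each second cut from N8 cuts the finish by one (this holds down to a finish of 21).
Need 22 − 21 = 1 second off N8 → N8 becomes 1 second, finish becomes 21.

1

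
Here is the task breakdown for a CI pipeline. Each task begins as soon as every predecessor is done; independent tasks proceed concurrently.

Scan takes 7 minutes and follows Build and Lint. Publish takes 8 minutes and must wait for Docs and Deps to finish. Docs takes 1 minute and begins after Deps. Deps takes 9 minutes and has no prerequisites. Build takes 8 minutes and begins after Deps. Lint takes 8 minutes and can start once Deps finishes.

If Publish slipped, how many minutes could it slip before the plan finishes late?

Deps→Lint→Scan = 9+8+7 = 24 sets the makespan at 24 minutes.
Publish finishes as early as 18 and must finish by 24.
Slack of Publish = 16 − 10 = 6 minutes.

6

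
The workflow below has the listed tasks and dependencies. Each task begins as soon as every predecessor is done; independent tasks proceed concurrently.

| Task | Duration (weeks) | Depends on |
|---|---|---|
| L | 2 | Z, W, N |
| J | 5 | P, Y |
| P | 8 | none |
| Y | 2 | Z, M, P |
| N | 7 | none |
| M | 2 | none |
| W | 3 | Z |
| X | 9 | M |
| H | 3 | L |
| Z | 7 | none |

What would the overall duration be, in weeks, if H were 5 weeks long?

17

Critical path before the change: Z→W→L→H = 7+3+2+3 = 15 giving 15 weeks.
H is on the critical path; changing it to 5 makes that path 17 weeks.
That remains the longest chain; total 17 weeks.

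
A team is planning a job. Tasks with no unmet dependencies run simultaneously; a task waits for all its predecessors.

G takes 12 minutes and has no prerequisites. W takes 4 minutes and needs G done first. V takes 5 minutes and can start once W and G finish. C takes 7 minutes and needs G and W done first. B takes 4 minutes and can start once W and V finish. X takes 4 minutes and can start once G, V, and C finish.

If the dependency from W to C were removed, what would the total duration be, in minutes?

25

Original critical path: G→W→C→X = 12+4+7+4 = 27 ⇒ 27 minutes.
Without W→C, C's earliest start moves from 16 to 12.
After: G→W→V→B = 12+4+5+4 = 25 → 25 minutes.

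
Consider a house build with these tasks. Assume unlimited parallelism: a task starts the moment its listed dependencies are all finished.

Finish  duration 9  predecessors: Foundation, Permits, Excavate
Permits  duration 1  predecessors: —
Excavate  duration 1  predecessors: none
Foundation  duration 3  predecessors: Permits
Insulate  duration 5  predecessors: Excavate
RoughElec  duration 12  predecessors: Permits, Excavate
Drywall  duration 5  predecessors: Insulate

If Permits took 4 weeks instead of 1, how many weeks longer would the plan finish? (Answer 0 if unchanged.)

3

Critical path before the change: Permits→Foundation→Finish = 1+3+9 = 13 giving 13 weeks.
Since Permits is critical, the +3 change carries straight to that chain (now 16 weeks).
That remains the longest chain; total 16 weeks.
Change in finish: 16 − 13 = +3 weeks.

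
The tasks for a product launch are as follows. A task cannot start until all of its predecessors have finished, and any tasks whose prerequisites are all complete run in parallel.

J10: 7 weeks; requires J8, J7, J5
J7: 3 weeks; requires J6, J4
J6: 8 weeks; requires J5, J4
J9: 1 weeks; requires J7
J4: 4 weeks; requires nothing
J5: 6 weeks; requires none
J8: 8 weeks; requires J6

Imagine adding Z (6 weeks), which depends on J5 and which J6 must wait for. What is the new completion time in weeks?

35

Originally the schedule takes 29 weeks.
With Z inserted, J6 now waits for max(J5, J4, Z).
New critical path: J5→Z→J6→J8→J10 = 6+6+8+8+7 = 35 ⇒ 35 weeks.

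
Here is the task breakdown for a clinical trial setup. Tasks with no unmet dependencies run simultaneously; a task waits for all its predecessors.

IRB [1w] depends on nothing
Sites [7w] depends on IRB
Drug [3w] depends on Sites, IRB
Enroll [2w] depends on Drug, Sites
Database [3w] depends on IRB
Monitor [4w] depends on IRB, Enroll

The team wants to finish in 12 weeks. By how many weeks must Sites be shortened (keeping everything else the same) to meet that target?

Current finish: 17 weeks; target: 12.
Sites is on every critical path, so each week cut from Sites cuts the finish by one (this holds down to a finish of 11).
Need 17 − 12 = 5 weeks off Sites → Sites becomes 2 weeks, finish becomes 12.

5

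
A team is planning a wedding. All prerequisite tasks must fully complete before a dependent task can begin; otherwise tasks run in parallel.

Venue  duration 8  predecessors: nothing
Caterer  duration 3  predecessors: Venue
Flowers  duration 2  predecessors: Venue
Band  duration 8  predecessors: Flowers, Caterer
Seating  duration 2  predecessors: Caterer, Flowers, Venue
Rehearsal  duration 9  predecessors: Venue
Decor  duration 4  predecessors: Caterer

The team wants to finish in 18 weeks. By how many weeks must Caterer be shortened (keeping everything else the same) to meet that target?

Current finish: 19 weeks; target: 18.
Caterer is on every critical path, so each week cut from Caterer cuts the finish by one (this holds down to a finish of 18).
Need 19 − 18 = 1 week off Caterer → Caterer becomes 2 weeks, finish becomes 18.

1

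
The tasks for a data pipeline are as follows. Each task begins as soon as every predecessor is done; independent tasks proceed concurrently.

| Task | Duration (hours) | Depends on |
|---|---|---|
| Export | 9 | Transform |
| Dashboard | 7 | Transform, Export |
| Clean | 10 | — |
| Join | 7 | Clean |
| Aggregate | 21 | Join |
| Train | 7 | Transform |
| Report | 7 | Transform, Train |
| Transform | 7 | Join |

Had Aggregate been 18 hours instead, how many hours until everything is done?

Actual critical path: Clean→Join→Transform→Export→Dashboard = 10+7+7+9+7 = 40 ⇒ 40 hours.
The longest path through Aggregate is only 38 hours, so Aggregate has float 2.
The critical path is still Clean→Join→Transform→Export→Dashboard; finish is now 40 hours.

40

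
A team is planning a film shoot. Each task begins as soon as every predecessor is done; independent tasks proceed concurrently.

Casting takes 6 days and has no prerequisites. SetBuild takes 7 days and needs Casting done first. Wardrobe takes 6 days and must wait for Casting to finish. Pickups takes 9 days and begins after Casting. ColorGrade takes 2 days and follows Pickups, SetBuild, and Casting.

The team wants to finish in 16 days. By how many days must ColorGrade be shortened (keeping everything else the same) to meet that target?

1

Current finish: 17 days; target: 16.
ColorGrade is on every critical path, so each day cut from ColorGrade cuts the finish by one (this holds down to a finish of 16).
Need 17 − 16 = 1 day off ColorGrade → ColorGrade becomes 1 day, finish becomes 16.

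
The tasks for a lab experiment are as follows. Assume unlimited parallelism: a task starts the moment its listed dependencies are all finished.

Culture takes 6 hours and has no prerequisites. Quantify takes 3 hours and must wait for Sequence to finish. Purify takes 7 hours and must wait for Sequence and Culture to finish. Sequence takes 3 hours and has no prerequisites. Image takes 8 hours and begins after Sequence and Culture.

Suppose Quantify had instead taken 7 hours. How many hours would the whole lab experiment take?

14

As given, the longest chain is Culture→Image = 6+8 = 14, so the finish is 14 hours.
The longest path through Quantify is only 6 hours, so Quantify has float 8.
That remains the longest chain; total 14 hours.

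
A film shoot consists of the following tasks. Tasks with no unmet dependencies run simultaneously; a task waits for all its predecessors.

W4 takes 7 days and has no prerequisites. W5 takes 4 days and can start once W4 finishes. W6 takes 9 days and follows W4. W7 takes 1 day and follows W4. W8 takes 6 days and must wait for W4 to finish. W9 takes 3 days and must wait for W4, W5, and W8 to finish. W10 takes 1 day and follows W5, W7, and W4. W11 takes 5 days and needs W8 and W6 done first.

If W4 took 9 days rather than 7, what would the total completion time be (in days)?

23

The binding path is W4→W6→W11 = 7+9+5 = 21; finish at 21 days.
W4 is on the critical path; changing it to 9 makes that path 23 days.
The critical path is still W4→W6→W11; finish is now 23 days.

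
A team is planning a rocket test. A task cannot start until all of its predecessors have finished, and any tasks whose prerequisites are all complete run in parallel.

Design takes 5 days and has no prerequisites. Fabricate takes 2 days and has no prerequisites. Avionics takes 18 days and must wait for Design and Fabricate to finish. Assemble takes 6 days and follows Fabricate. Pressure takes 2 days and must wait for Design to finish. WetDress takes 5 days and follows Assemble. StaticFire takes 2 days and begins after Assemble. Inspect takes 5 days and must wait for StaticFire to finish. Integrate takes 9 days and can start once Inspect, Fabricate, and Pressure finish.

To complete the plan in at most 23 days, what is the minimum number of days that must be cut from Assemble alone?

1

Current finish: 24 days; target: 23.
Assemble is on every critical path, so each day cut from Assemble cuts the finish by one (this holds down to a finish of 23).
Need 24 − 23 = 1 day off Assemble → Assemble becomes 5 days, finish becomes 23.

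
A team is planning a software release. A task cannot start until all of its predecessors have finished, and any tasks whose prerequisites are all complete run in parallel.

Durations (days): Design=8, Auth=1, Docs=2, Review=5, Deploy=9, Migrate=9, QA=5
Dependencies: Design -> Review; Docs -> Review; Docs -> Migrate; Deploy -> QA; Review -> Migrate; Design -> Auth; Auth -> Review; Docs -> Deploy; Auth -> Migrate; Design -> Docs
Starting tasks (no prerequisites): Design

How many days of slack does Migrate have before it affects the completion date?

Design→Docs→Review→Migrate = 8+2+5+9 = 24 sets the makespan at 24 days.
Migrate finishes as early as 24 and must finish by 24.
Float = 24 − 24 = 0.

0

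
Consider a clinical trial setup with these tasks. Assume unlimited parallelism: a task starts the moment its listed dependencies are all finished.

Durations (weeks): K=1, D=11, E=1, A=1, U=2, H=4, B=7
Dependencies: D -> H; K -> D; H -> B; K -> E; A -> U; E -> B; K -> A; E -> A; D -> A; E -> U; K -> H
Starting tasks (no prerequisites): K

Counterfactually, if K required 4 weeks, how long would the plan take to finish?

26

The binding path is K→D→H→B = 1+11+4+7 = 23; finish at 23 weeks.
K lies on that path, so at 4 weeks the path becomes 26 weeks.
No other chain overtakes it, so the finish is 26 weeks.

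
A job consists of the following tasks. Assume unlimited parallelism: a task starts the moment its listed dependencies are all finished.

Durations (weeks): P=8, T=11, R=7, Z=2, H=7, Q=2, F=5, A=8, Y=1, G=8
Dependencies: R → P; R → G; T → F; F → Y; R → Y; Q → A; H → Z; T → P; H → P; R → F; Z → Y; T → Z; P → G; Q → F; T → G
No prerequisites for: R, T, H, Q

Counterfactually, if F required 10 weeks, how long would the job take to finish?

Critical path before the change: T→P→G = 11+8+8 = 27 giving 27 weeks.
F is off the critical path — its longest chain is 17 weeks, giving 10 of slack.
No other chain overtakes it, so the finish is 27 weeks.

27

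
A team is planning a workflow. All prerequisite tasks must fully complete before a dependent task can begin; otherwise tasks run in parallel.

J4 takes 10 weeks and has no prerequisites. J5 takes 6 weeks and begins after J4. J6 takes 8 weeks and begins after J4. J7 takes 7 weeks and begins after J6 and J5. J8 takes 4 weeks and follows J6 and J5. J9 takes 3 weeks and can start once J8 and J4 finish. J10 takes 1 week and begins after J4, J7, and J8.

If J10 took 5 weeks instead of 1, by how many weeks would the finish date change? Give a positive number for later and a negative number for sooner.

Baseline: J4→J6→J7→J10 = 10+8+7+1 = 26 → 26 weeks.
J10 lies on that path, so at 5 weeks the path becomes 30 weeks.
The critical path is still J4→J6→J7→J10; finish is now 30 weeks.
Change in finish: 30 − 26 = +4 weeks.

4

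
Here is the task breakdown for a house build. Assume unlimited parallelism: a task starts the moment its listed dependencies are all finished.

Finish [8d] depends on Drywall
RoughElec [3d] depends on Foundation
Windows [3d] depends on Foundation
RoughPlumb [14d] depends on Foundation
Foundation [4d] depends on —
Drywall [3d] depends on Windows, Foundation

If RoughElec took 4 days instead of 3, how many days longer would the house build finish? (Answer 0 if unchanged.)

0

Actual critical path: Foundation→Windows→Drywall→Finish = 4+3+3+8 = 18 ⇒ 18 days.
The longest path through RoughElec is only 7 days, so RoughElec has float 11.
The critical path is still Foundation→Windows→Drywall→Finish; finish is now 18 days.
Change in finish: 18 − 18 = +0 days.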